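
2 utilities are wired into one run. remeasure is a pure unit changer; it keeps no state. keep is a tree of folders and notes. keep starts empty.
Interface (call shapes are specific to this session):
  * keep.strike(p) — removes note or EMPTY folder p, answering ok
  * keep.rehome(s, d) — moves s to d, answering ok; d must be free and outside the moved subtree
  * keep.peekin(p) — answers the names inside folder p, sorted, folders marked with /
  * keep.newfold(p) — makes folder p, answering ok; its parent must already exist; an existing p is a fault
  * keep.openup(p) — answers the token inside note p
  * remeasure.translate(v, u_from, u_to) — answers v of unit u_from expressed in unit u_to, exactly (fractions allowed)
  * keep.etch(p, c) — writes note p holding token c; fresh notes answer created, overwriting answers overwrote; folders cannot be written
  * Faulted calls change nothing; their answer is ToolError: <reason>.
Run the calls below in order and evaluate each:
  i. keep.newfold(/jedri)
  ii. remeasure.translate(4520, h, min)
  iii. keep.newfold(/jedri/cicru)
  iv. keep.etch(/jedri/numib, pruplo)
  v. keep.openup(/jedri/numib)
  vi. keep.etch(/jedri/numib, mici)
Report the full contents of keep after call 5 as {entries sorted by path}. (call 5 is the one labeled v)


Answer: {jedri/, jedri/cicru/, jedri/numib=pruplo}

Derivation:
Step: keep.newfold[p→/jedri]
Result: ok
Step: remeasure.translate[v→4520; u_from→h; u_to→min]
Result: 271200
Step: keep.newfold[p→/jedri/cicru]
Result: ok
Step: keep.etch[p→/jedri/numib; c→pruplo]
Result: created
Step: keep.openup[p→/jedri/numib]
Result: pruplo
Step: keep.etch[p→/jedri/numib; c→mici]
Result: overwrote


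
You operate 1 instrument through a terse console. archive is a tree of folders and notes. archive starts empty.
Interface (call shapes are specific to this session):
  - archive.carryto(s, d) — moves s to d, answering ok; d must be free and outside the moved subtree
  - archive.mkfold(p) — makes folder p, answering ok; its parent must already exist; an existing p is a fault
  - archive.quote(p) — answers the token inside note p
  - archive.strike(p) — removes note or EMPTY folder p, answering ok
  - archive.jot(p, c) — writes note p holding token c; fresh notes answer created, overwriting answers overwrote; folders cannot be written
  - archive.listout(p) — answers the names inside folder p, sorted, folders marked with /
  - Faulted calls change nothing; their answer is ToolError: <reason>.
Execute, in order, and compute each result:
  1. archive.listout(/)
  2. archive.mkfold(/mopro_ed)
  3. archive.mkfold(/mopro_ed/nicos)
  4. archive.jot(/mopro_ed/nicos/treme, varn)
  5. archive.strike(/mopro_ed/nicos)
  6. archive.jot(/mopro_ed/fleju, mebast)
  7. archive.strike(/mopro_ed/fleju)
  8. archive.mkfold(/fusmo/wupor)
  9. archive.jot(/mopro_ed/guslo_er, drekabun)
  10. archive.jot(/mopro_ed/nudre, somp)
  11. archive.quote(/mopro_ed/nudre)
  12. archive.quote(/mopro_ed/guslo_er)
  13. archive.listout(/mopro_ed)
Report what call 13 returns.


Answer: [guslo_er, nicos/, nudre]

Derivation:
$ archive.listout p='/'
= []
$ archive.mkfold p='/mopro_ed'
= ok
$ archive.mkfold p='/mopro_ed/nicos'
= ok
$ archive.jot p='/mopro_ed/nicos/treme' c='varn'
= created
$ archive.strike p='/mopro_ed/nicos'
= ToolError: not empty
$ archive.jot p='/mopro_ed/fleju' c='mebast'
= created
$ archive.strike p='/mopro_ed/fleju'
= ok
$ archive.mkfold p='/fusmo/wupor'
= ToolError: no parent
$ archive.jot p='/mopro_ed/guslo_er' c='drekabun'
= created
$ archive.jot p='/mopro_ed/nudre' c='somp'
= created
$ archive.quote p='/mopro_ed/nudre'
= somp
$ archive.quote p='/mopro_ed/guslo_er'
= drekabun
$ archive.listout p='/mopro_ed'
= [guslo_er, nicos/, nudre]


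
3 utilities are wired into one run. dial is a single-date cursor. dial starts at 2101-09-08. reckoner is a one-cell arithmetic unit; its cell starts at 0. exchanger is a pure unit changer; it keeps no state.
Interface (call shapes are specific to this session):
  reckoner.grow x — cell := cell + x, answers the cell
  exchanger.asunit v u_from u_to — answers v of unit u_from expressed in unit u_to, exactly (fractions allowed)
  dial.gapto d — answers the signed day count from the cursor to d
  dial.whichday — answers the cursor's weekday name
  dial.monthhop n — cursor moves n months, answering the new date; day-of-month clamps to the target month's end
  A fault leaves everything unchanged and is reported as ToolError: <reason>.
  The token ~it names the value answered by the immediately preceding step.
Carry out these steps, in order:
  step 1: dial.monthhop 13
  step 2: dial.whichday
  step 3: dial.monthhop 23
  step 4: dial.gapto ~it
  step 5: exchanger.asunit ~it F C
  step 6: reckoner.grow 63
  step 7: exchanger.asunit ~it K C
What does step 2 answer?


Answer: Sunday

Derivation:
==> monthhop(n→13)
<== 2102-10-08
==> whichday()
<== Sunday
==> monthhop(n→23)
<== 2104-09-08
==> gapto(d→~it)
<== 0
==> asunit(v→~it, u_from→F, u_to→C)
<== -160/9
==> grow(x→63)
<== 63
==> asunit(v→~it, u_from→K, u_to→C)
<== -4203/20


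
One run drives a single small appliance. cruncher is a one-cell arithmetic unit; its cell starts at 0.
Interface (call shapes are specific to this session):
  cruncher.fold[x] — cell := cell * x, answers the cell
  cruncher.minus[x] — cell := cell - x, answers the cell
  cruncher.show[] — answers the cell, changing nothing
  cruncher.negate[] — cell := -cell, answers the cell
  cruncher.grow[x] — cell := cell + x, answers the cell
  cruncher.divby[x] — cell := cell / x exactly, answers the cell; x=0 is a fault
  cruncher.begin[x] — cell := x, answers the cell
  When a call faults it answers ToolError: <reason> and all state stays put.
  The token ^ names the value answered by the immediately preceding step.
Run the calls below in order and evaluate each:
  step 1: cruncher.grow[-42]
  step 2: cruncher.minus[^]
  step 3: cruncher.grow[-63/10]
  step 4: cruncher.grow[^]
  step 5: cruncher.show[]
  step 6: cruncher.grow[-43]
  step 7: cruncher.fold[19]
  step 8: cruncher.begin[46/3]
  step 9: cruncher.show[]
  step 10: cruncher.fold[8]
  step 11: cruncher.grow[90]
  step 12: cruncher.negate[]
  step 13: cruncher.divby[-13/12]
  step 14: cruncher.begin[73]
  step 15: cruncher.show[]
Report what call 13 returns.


Answer: 2552/13

Derivation:
·→ cruncher.grow(x: -42)
·← -42
·→ cruncher.minus(x: ^)
·← 0
·→ cruncher.grow(x: -63/10)
·← -63/10
·→ cruncher.grow(x: ^)
·← -63/5
·→ cruncher.show()
·← -63/5
·→ cruncher.grow(x: -43)
·← -278/5
·→ cruncher.fold(x: 19)
·← -5282/5
·→ cruncher.begin(x: 46/3)
·← 46/3
·→ cruncher.show()
·← 46/3
·→ cruncher.fold(x: 8)
·← 368/3
·→ cruncher.grow(x: 90)
·← 638/3
·→ cruncher.negate()
·← -638/3
·→ cruncher.divby(x: -13/12)
·← 2552/13
·→ cruncher.begin(x: 73)
·← 73
·→ cruncher.show()
·← 73


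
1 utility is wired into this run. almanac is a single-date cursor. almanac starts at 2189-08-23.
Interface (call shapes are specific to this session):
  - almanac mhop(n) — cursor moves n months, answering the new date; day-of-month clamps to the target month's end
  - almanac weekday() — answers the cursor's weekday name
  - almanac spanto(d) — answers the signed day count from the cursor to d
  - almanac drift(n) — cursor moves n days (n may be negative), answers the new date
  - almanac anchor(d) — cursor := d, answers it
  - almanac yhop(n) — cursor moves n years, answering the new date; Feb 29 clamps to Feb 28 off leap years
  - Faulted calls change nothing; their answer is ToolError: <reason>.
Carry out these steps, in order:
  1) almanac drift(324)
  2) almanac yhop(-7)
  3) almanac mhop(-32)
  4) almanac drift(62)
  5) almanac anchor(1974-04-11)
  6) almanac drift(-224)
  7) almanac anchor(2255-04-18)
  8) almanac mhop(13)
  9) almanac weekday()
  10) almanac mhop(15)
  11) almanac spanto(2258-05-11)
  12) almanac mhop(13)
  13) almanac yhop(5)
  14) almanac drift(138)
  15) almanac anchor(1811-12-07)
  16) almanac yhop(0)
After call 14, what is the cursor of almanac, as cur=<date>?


Answer: cur=2264-02-03

Derivation:
→ almanac drift(324)
← 2190-07-13
→ almanac yhop(-7)
← 2183-07-13
→ almanac mhop(-32)
← 2180-11-13
→ almanac drift(62)
← 2181-01-14
→ almanac anchor(1974-04-11)
← 1974-04-11
→ almanac drift(-224)
← 1973-08-30
→ almanac anchor(2255-04-18)
← 2255-04-18
→ almanac mhop(13)
← 2256-05-18
→ almanac weekday()
← Sunday
→ almanac mhop(15)
← 2257-08-18
→ almanac spanto(2258-05-11)
← 266
→ almanac mhop(13)
← 2258-09-18
→ almanac yhop(5)
← 2263-09-18
→ almanac drift(138)
← 2264-02-03
→ almanac anchor(1811-12-07)
← 1811-12-07
→ almanac yhop(0)
← 1811-12-07


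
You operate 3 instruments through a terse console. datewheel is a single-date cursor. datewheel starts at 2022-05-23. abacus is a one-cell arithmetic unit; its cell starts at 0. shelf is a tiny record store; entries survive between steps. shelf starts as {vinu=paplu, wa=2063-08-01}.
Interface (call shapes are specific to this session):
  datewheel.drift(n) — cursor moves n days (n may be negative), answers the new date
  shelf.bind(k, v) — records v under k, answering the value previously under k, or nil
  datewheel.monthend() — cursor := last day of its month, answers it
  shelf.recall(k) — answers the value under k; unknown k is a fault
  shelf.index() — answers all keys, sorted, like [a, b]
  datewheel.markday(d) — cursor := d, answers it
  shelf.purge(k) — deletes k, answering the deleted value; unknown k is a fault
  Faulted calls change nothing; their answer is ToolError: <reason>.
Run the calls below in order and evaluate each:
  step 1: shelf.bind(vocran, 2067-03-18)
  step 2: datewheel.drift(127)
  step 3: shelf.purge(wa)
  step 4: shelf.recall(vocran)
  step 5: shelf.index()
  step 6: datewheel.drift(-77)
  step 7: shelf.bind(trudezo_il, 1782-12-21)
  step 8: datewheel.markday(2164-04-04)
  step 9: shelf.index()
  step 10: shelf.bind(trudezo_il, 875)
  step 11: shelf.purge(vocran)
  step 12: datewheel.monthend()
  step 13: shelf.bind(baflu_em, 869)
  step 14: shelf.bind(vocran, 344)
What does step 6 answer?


Answer: 2022-07-12

Derivation:
[in] shelf.bind vocran 2067-03-18
= nil
[in] datewheel.drift 127
= 2022-09-27
[in] shelf.purge wa
= 2063-08-01
[in] shelf.recall vocran
= 2067-03-18
[in] shelf.index
= [vinu, vocran]
[in] datewheel.drift -77
= 2022-07-12
[in] shelf.bind trudezo_il 1782-12-21
= nil
[in] datewheel.markday 2164-04-04
= 2164-04-04
[in] shelf.index
= [trudezo_il, vinu, vocran]
[in] shelf.bind trudezo_il 875
= 1782-12-21
[in] shelf.purge vocran
= 2067-03-18
[in] datewheel.monthend
= 2164-04-30
[in] shelf.bind baflu_em 869
= nil
[in] shelf.bind vocran 344
= nil


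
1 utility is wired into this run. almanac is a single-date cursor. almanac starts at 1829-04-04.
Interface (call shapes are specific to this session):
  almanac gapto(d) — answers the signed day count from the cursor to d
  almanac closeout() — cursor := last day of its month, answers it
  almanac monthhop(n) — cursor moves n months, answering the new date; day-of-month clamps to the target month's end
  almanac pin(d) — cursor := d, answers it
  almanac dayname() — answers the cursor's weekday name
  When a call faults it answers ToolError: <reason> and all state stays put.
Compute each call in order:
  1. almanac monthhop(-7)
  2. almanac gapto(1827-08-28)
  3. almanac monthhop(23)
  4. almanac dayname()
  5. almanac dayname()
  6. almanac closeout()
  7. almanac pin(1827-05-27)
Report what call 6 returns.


-> almanac monthhop(n→-7)
<- 1828-09-04
-> almanac gapto(d→1827-08-28)
<- -373
-> almanac monthhop(n→23)
<- 1830-08-04
-> almanac dayname()
<- Wednesday
-> almanac dayname()
<- Wednesday
-> almanac closeout()
<- 1830-08-31
-> almanac pin(d→1827-05-27)
<- 1827-05-27

Answer: 1830-08-31


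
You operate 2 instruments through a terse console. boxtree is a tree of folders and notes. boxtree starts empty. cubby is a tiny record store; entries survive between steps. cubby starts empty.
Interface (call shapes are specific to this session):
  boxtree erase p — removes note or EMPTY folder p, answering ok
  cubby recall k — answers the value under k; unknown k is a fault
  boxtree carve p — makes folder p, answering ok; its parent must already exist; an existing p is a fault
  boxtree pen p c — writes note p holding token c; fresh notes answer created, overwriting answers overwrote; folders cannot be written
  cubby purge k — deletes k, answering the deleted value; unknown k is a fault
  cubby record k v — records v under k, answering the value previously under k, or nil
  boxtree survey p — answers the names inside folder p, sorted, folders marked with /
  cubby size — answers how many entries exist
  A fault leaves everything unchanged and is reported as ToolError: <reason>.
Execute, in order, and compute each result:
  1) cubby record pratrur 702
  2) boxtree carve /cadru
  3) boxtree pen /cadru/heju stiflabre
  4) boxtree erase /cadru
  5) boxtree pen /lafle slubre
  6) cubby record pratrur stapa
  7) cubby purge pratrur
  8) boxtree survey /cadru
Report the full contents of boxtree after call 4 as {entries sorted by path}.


Answer: {cadru/, cadru/heju=stiflabre}

Derivation:
[in] cubby record pratrur 702
:: nil
[in] boxtree carve /cadru
:: ok
[in] boxtree pen /cadru/heju stiflabre
:: created
[in] boxtree erase /cadru
:: ToolError: not empty
[in] boxtree pen /lafle slubre
:: created
[in] cubby record pratrur stapa
:: 702
[in] cubby purge pratrur
:: stapa
[in] boxtree survey /cadru
:: [heju]


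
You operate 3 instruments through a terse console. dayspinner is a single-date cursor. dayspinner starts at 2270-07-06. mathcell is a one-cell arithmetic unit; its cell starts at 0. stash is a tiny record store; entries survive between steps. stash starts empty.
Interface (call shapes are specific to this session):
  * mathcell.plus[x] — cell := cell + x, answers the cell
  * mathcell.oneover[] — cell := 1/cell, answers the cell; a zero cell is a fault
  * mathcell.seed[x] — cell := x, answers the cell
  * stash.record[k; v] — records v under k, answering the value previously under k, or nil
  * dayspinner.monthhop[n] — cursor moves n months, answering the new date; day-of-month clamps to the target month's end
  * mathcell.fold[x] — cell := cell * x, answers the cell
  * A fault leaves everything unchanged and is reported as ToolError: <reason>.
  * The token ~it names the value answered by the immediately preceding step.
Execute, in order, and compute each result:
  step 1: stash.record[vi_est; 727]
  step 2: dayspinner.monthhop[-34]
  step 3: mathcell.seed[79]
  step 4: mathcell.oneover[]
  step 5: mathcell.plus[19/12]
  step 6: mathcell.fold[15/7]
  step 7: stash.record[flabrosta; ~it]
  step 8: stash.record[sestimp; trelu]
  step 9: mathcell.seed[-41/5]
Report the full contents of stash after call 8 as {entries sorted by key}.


> stash.record k→vi_est v→727
[out] nil
> dayspinner.monthhop n→-34
[out] 2267-09-06
> mathcell.seed x→79
[out] 79
> mathcell.oneover
[out] 1/79
> mathcell.plus x→19/12
[out] 1513/948
> mathcell.fold x→15/7
[out] 7565/2212
> stash.record k→flabrosta v→~it
[out] nil
> stash.record k→sestimp v→trelu
[out] nil
> mathcell.seed x→-41/5
[out] -41/5

Answer: {flabrosta=7565/2212, sestimp=trelu, vi_est=727}


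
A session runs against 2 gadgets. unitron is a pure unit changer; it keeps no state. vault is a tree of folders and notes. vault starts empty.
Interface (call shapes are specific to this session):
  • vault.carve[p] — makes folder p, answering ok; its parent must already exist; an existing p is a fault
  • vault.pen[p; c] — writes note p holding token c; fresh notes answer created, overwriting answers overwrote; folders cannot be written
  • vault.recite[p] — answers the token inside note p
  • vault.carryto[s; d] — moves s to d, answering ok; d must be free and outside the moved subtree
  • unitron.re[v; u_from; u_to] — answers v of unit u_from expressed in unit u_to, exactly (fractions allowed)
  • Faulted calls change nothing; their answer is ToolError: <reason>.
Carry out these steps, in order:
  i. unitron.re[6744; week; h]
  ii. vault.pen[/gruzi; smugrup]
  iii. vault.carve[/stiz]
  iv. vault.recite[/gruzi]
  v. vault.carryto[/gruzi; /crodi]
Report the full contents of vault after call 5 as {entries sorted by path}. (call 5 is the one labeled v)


% unitron.re(v=6744, u_from=week, u_to=h) : 1132992
% vault.pen(p=/gruzi, c=smugrup) : created
% vault.carve(p=/stiz) : ok
% vault.recite(p=/gruzi) : smugrup
% vault.carryto(s=/gruzi, d=/crodi) : ok

Answer: {crodi=smugrup, stiz/}


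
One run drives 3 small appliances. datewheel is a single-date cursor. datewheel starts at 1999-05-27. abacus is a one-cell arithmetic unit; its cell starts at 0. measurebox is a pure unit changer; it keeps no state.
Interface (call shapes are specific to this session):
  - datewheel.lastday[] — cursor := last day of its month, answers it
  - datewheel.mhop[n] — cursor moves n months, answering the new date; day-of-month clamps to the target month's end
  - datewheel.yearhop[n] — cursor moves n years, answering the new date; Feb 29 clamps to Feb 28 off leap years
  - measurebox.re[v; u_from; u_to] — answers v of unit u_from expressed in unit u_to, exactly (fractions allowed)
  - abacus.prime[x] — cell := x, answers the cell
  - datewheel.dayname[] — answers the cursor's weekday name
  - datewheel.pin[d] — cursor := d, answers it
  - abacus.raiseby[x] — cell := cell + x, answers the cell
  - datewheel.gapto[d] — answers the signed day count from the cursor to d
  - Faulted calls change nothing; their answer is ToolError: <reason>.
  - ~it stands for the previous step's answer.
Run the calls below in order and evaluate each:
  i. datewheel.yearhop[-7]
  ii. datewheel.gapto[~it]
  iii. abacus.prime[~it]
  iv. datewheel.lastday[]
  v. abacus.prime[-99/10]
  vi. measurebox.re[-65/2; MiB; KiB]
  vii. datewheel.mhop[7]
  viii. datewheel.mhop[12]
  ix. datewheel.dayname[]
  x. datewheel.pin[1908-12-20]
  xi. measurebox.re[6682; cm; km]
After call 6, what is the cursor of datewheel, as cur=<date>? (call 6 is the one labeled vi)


Answer: cur=1992-05-31

Derivation:
% datewheel.yearhop n=-7
[out] 1992-05-27
% datewheel.gapto d=~it
[out] 0
% abacus.prime x=~it
[out] 0
% datewheel.lastday
[out] 1992-05-31
% abacus.prime x=-99/10
[out] -99/10
% measurebox.re v=-65/2 u_from=MiB u_to=KiB
[out] -33280
% datewheel.mhop n=7
[out] 1992-12-31
% datewheel.mhop n=12
[out] 1993-12-31
% datewheel.dayname
[out] Friday
% datewheel.pin d=1908-12-20
[out] 1908-12-20
% measurebox.re v=6682 u_from=cm u_to=km
[out] 3341/50000


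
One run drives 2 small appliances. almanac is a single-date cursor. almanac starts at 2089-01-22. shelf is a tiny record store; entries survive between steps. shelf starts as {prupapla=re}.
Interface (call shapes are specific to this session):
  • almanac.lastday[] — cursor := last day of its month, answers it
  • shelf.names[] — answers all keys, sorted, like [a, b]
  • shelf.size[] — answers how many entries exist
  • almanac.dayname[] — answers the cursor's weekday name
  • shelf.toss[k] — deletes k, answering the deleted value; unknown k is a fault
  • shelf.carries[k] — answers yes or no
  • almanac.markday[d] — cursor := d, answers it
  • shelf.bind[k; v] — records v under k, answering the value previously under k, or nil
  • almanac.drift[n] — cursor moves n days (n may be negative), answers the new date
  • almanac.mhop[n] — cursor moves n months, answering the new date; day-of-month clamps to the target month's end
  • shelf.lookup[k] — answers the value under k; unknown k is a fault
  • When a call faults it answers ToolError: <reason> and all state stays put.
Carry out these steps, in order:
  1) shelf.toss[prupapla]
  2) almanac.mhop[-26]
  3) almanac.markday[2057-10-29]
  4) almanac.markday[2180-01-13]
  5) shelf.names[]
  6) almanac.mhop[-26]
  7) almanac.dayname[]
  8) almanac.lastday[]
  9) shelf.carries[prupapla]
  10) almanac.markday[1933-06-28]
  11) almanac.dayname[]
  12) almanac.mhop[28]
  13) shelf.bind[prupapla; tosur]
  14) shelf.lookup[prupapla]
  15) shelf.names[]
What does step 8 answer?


Answer: 2177-11-30

Derivation:
% shelf.toss k=prupapla
:: re
% almanac.mhop n=-26
:: 2086-11-22
% almanac.markday d=2057-10-29
:: 2057-10-29
% almanac.markday d=2180-01-13
:: 2180-01-13
% shelf.names
:: []
% almanac.mhop n=-26
:: 2177-11-13
% almanac.dayname
:: Thursday
% almanac.lastday
:: 2177-11-30
% shelf.carries k=prupapla
:: no
% almanac.markday d=1933-06-28
:: 1933-06-28
% almanac.dayname
:: Wednesday
% almanac.mhop n=28
:: 1935-10-28
% shelf.bind k=prupapla v=tosur
:: nil
% shelf.lookup k=prupapla
:: tosur
% shelf.names
:: [prupapla]


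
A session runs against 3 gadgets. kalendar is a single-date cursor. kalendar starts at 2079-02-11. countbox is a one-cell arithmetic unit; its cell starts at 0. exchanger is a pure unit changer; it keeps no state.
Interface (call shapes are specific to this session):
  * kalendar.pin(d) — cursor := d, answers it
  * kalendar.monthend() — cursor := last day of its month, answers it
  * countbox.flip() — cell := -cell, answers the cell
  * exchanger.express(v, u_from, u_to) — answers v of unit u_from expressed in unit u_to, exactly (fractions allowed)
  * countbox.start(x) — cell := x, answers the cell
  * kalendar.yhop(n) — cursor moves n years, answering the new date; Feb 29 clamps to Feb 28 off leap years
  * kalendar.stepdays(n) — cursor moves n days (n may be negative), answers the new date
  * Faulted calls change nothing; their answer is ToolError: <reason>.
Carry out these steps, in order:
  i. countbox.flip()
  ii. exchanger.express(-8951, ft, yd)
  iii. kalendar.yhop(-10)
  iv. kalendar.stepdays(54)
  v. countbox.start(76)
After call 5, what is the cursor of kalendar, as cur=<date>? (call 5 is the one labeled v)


Answer: cur=2069-04-06

Derivation:
~$ countbox.flip
  0
~$ exchanger.express v=-8951 u_from=ft u_to=yd
  -8951/3
~$ kalendar.yhop n=-10
  2069-02-11
~$ kalendar.stepdays n=54
  2069-04-06
~$ countbox.start x=76
  76


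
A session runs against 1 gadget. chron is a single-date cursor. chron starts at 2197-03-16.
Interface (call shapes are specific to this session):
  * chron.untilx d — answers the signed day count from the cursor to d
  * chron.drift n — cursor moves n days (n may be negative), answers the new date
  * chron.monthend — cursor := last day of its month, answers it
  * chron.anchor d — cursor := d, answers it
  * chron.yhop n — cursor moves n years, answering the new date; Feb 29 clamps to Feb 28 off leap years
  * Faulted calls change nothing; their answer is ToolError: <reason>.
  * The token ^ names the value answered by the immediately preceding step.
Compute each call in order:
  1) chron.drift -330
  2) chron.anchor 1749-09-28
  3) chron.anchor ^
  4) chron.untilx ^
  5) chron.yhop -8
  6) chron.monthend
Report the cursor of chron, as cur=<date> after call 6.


Answer: cur=1741-09-30

Derivation:
Using chron.drift(-330), which returns 2196-04-20.
I call chron.anchor(1749-09-28), — result: 1749-09-28.
Calling chron.anchor(^), → 1749-09-28.
I invoke chron.untilx(^), and get 0.
Next I call chron.yhop(-8), and get 1741-09-28.
I try chron.monthend(), → 1741-09-30.


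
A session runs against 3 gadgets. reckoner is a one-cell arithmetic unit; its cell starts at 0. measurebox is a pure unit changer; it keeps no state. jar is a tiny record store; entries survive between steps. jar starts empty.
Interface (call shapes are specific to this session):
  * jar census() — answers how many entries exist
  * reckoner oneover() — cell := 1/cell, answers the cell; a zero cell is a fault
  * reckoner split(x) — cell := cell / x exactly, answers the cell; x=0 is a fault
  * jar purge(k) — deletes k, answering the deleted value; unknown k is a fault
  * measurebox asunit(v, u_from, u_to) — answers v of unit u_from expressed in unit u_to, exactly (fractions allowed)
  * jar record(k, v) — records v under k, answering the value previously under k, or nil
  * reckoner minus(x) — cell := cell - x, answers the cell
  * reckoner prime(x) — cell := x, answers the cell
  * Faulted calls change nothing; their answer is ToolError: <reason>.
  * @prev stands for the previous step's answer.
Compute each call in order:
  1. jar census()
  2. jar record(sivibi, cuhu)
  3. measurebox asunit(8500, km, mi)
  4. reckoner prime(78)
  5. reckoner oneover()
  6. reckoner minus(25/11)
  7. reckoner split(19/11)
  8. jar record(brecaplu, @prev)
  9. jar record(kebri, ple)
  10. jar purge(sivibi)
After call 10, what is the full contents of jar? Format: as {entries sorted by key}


>> jar census()
<< 0
>> jar record(k=sivibi, v=cuhu)
<< nil
>> measurebox asunit(v=8500, u_from=km, u_to=mi)
<< 66406250/12573
>> reckoner prime(x=78)
<< 78
>> reckoner oneover()
<< 1/78
>> reckoner minus(x=25/11)
<< -1939/858
>> reckoner split(x=19/11)
<< -1939/1482
>> jar record(k=brecaplu, v=@prev)
<< nil
>> jar record(k=kebri, v=ple)
<< nil
>> jar purge(k=sivibi)
<< cuhu

Answer: {brecaplu=-1939/1482, kebri=ple}


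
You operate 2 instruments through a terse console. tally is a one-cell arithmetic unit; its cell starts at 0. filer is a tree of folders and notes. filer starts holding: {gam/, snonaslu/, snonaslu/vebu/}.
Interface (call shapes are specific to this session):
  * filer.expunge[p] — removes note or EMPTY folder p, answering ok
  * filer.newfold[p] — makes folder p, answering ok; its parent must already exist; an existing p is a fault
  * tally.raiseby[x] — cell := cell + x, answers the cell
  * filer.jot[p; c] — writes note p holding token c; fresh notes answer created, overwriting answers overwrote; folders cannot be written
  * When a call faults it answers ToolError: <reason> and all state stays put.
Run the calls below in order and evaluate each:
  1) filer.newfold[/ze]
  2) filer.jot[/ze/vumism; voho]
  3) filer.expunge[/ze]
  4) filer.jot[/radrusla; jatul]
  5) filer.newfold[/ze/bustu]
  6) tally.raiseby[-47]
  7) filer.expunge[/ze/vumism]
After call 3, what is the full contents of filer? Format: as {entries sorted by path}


Answer: {gam/, snonaslu/, snonaslu/vebu/, ze/, ze/vumism=voho}

Derivation:
Using newfold using p=/ze, and get ok.
Next I call jot using p=/ze/vumism, c=voho, which returns created.
I run expunge using p=/ze, and get ToolError: not empty.
I invoke jot using p=/radrusla, c=jatul, yielding created.
I invoke newfold using p=/ze/bustu, and observe ok.
Invoking raiseby using x=-47, and see -47.
Using expunge using p=/ze/vumism, giving ok.


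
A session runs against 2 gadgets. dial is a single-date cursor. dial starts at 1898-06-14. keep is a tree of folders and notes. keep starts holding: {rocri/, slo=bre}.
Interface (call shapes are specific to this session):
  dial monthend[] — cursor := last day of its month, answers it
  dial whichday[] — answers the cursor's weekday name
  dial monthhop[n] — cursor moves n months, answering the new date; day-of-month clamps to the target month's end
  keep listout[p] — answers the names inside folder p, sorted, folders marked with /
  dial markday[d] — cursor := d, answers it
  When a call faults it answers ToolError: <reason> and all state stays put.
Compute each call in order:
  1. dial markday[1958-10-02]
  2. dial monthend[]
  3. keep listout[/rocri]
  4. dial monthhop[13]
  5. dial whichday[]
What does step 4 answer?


$ dial markday 1958-10-02
= 1958-10-02
$ dial monthend
= 1958-10-31
$ keep listout /rocri
= []
$ dial monthhop 13
= 1959-11-30
$ dial whichday
= Monday

Answer: 1959-11-30


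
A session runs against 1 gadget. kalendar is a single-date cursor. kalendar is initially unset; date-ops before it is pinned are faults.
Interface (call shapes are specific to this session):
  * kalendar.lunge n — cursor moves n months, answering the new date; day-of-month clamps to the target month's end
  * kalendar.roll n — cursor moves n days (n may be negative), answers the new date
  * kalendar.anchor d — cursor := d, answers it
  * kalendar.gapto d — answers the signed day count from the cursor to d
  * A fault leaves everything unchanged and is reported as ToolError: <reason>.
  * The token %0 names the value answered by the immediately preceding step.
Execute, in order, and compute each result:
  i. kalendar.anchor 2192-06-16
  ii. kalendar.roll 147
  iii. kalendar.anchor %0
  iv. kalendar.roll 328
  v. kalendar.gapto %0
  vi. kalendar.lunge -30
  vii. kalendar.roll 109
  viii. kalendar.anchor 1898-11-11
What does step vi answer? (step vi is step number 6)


// kalendar.anchor(2192-06-16) -> 2192-06-16
// kalendar.roll(147) -> 2192-11-10
// kalendar.anchor(%0) -> 2192-11-10
// kalendar.roll(328) -> 2193-10-04
// kalendar.gapto(%0) -> 0
// kalendar.lunge(-30) -> 2191-04-04
// kalendar.roll(109) -> 2191-07-22
// kalendar.anchor(1898-11-11) -> 1898-11-11

Answer: 2191-04-04


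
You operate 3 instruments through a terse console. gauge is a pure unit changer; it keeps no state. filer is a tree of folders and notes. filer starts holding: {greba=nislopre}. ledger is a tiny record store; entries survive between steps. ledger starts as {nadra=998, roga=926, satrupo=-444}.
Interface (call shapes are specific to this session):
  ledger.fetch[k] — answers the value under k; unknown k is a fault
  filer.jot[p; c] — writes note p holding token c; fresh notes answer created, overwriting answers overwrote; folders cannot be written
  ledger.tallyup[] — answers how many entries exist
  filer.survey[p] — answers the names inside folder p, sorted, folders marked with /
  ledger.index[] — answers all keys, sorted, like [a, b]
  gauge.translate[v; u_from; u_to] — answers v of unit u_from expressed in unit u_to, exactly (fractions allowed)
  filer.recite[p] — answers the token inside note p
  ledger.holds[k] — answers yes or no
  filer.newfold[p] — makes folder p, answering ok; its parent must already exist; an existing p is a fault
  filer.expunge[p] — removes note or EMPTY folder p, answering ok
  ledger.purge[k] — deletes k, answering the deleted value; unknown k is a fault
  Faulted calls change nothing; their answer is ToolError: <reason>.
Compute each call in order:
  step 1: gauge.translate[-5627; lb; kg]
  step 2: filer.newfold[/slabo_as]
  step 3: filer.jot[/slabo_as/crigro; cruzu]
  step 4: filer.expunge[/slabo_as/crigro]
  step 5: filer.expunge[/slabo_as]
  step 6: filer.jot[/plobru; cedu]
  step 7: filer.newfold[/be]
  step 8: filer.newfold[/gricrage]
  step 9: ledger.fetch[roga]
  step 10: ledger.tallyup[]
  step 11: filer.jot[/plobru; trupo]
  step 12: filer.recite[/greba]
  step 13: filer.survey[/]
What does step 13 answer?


Answer: [be/, greba, gricrage/, plobru]

Derivation:
% 1. gauge.translate(-5627, lb, kg) : -255236426599/100000000
% 2. filer.newfold(/slabo_as) : ok
% 3. filer.jot(/slabo_as/crigro, cruzu) : created
% 4. filer.expunge(/slabo_as/crigro) : ok
% 5. filer.expunge(/slabo_as) : ok
% 6. filer.jot(/plobru, cedu) : created
% 7. filer.newfold(/be) : ok
% 8. filer.newfold(/gricrage) : ok
% 9. ledger.fetch(roga) : 926
% 10. ledger.tallyup() : 3
% 11. filer.jot(/plobru, trupo) : overwrote
% 12. filer.recite(/greba) : nislopre
% 13. filer.survey(/) : [be/, greba, gricrage/, plobru]


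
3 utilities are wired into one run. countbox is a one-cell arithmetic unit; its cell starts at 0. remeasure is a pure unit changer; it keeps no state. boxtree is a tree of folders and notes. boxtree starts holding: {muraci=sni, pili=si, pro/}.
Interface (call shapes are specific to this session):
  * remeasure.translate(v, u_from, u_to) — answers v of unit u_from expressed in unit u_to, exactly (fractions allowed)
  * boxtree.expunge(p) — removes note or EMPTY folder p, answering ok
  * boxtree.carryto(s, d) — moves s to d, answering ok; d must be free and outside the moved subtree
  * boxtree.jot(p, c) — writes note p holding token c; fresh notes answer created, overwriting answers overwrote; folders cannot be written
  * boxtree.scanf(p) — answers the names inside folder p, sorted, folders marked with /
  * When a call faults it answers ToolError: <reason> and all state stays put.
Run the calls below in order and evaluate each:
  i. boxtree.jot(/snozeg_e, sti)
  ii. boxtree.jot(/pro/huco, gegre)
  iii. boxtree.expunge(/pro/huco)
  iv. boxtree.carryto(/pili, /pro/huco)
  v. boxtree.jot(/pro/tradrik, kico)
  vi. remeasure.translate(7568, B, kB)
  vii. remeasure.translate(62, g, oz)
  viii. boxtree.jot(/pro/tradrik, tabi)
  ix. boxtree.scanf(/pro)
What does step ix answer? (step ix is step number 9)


Answer: [huco, tradrik]

Derivation:
% boxtree.jot /snozeg_e sti
  created
% boxtree.jot /pro/huco gegre
  created
% boxtree.expunge /pro/huco
  ok
% boxtree.carryto /pili /pro/huco
  ok
% boxtree.jot /pro/tradrik kico
  created
% remeasure.translate 7568 B kB
  946/125
% remeasure.translate 62 g oz
  99200000/45359237
% boxtree.jot /pro/tradrik tabi
  overwrote
% boxtree.scanf /pro
  [huco, tradrik]


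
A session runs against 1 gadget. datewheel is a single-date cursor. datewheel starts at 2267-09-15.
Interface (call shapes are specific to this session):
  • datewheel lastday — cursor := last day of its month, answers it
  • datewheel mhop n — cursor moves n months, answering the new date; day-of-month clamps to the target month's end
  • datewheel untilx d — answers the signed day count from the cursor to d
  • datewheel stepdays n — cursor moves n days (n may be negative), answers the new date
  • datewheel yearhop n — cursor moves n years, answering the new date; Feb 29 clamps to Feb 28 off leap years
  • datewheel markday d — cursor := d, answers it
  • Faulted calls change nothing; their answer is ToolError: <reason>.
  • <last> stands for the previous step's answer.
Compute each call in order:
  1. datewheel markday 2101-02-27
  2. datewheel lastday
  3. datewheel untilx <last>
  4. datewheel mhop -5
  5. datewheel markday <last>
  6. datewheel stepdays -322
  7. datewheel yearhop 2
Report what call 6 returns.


Answer: 2099-11-10

Derivation:
-- 1. datewheel markday(d=2101-02-27) == 2101-02-27
-- 2. datewheel lastday() == 2101-02-28
-- 3. datewheel untilx(d=<last>) == 0
-- 4. datewheel mhop(n=-5) == 2100-09-28
-- 5. datewheel markday(d=<last>) == 2100-09-28
-- 6. datewheel stepdays(n=-322) == 2099-11-10
-- 7. datewheel yearhop(n=2) == 2101-11-10


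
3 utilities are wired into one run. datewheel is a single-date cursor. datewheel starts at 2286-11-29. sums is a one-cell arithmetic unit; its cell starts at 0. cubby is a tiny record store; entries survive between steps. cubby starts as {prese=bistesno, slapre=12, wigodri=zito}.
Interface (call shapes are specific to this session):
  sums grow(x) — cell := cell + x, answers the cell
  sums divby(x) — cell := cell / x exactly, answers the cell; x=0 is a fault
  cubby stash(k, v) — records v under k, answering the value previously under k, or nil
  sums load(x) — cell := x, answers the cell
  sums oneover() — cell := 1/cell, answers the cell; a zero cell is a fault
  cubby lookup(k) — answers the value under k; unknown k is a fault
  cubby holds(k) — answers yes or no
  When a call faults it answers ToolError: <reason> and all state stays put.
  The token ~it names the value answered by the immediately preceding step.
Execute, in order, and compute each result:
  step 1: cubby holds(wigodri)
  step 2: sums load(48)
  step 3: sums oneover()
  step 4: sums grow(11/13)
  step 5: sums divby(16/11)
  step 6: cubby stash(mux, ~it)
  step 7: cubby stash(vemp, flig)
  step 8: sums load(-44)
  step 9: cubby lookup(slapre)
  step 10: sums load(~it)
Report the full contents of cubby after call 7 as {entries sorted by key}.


>>> cubby holds k: wigodri
= yes
>>> sums load x: 48
= 48
>>> sums oneover
= 1/48
>>> sums grow x: 11/13
= 541/624
>>> sums divby x: 16/11
= 5951/9984
>>> cubby stash k: mux v: ~it
= nil
>>> cubby stash k: vemp v: flig
= nil
>>> sums load x: -44
= -44
>>> cubby lookup k: slapre
= 12
>>> sums load x: ~it
= 12

Answer: {mux=5951/9984, prese=bistesno, slapre=12, vemp=flig, wigodri=zito}


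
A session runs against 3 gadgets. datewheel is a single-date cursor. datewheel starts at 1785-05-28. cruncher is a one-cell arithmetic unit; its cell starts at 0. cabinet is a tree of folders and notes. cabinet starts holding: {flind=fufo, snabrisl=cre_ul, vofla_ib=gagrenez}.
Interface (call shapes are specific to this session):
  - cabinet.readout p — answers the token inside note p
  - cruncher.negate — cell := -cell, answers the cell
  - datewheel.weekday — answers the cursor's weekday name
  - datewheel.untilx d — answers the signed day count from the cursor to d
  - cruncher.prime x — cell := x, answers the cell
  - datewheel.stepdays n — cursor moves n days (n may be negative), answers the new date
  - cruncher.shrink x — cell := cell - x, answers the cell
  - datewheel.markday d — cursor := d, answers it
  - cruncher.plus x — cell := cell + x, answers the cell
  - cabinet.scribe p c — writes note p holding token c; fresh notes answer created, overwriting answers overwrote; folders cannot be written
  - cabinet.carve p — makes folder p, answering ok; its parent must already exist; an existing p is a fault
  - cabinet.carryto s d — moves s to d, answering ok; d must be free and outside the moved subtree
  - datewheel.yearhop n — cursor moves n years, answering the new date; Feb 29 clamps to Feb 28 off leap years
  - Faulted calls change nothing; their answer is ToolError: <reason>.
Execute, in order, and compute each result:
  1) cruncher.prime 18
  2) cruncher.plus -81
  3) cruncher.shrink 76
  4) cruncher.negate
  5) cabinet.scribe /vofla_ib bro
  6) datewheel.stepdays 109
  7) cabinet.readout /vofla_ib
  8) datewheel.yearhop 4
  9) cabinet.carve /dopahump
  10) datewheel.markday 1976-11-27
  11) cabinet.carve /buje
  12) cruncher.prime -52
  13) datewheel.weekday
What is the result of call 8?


Answer: 1789-09-14

Derivation:
>> cruncher.prime(18)
<< 18
>> cruncher.plus(-81)
<< -63
>> cruncher.shrink(76)
<< -139
>> cruncher.negate()
<< 139
>> cabinet.scribe(/vofla_ib, bro)
<< overwrote
>> datewheel.stepdays(109)
<< 1785-09-14
>> cabinet.readout(/vofla_ib)
<< bro
>> datewheel.yearhop(4)
<< 1789-09-14
>> cabinet.carve(/dopahump)
<< ok
>> datewheel.markday(1976-11-27)
<< 1976-11-27
>> cabinet.carve(/buje)
<< ok
>> cruncher.prime(-52)
<< -52
>> datewheel.weekday()
<< Saturday


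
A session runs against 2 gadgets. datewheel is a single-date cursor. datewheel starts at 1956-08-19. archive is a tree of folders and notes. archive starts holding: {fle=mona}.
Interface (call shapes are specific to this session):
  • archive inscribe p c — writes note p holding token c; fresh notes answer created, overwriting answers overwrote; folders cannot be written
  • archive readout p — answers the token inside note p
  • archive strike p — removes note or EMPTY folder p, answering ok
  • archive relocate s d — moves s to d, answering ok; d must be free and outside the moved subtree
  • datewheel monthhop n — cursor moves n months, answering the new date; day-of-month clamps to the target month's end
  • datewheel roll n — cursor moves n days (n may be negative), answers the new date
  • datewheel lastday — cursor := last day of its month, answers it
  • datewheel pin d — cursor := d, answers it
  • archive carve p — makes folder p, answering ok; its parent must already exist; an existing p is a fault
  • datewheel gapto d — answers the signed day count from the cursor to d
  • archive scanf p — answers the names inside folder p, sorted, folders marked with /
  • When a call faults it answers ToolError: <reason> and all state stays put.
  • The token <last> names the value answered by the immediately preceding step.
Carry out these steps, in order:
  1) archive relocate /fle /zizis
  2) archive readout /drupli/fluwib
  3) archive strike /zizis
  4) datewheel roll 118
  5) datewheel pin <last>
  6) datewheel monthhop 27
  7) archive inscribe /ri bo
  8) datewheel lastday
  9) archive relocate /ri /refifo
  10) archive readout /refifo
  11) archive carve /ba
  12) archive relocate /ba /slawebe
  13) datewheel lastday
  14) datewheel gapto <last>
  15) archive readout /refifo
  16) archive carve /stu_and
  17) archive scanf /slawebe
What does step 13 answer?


Answer: 1959-03-31

Derivation:
I invoke archive relocate using s='/fle', d='/zizis', and see ok.
I use archive readout using p='/drupli/fluwib', and observe ToolError: not found.
Then archive strike using p='/zizis', yielding ok.
I try datewheel roll using n='118', and get 1956-12-15.
I invoke datewheel pin using d='<last>': 1956-12-15.
I try datewheel monthhop using n='27', which returns 1959-03-15.
Now I run archive inscribe using p='/ri', c='bo', which returns created.
I run datewheel lastday(), giving 1959-03-31.
I use archive relocate using s='/ri', d='/refifo', → ok.
Now I run archive readout using p='/refifo', yielding bo.
Now I run archive carve using p='/ba', giving ok.
I use archive relocate using s='/ba', d='/slawebe', and see ok.
I invoke datewheel lastday, which returns 1959-03-31.
I invoke datewheel gapto using d='<last>', giving 0.
I use archive readout using p='/refifo', which returns bo.
Invoking archive carve using p='/stu_and', — result: ok.
I run archive scanf using p='/slawebe', → [].
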